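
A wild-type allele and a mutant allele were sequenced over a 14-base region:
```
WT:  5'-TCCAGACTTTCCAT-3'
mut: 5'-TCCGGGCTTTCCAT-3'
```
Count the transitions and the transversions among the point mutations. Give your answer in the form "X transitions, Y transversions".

Transitions (purine↔purine or pyrimidine↔pyrimidine): 4 A→G, 6 A→G.
Transversions (purine↔pyrimidine): none.

2 transitions, 0 transversions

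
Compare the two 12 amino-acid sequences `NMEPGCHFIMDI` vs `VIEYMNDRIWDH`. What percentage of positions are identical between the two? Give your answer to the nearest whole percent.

25%

9 positions differ (1, 2, 4, 5, 6, 7, 8, 10, 12), so 3 of 12 match: 3/12 = 25%.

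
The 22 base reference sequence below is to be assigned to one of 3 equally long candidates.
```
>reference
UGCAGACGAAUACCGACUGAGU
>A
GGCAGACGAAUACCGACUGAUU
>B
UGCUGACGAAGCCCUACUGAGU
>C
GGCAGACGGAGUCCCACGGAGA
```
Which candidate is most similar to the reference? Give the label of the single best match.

A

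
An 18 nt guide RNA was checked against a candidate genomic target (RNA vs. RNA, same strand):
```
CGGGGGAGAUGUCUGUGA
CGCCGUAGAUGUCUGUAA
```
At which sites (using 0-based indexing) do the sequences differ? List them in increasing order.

Scanning 0-based: 2: G/C; 3: G/C; 5: G/U; 16: G/A.

2, 3, 5, 16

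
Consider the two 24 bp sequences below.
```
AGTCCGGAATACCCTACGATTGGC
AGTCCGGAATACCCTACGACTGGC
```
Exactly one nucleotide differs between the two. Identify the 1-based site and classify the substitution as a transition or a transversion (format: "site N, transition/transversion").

The sequences differ only at site 20: T→C (pyrimidine→pyrimidine), a transition.

site 20, transition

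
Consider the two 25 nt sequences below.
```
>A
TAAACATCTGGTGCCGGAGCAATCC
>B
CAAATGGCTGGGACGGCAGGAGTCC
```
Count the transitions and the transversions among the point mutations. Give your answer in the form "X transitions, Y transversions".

5 transitions, 5 transversions

Transitions (purine↔purine or pyrimidine↔pyrimidine): 1 T→C, 5 C→T, 6 A→G, 13 G→A, 22 A→G.
Transversions (purine↔pyrimidine): 7 T→G, 12 T→G, 15 C→G, 17 G→C, 20 C→G.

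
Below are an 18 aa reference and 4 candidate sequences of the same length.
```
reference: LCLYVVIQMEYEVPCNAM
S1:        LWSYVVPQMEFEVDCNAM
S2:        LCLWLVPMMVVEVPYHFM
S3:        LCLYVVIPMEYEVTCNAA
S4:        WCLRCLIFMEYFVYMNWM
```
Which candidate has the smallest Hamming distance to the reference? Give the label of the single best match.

S3

S1 differs at 5 residues; S2 differs at 9 residues; S3 differs at 3 residues; S4 differs at 9 residues. The closest is S3.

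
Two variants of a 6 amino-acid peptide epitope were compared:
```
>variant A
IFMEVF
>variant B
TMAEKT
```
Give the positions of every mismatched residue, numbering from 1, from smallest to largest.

Differences at position 1 (I→T), position 2 (F→M), position 3 (M→A), position 5 (V→K), position 6 (F→T).

1, 2, 3, 5, 6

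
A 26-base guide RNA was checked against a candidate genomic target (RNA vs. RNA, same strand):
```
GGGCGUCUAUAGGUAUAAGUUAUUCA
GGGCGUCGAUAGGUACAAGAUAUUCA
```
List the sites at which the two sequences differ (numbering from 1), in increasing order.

Scanning 1-based: 8: U/G; 16: U/C; 20: U/A.

8, 16, 20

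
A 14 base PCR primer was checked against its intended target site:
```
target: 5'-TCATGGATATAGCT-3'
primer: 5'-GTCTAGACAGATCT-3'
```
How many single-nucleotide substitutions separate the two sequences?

Comparing position by position, 7 sites differ: 1 (T/G), 2 (C/T), 3 (A/C), 5 (G/A), 8 (T/C), 10 (T/G), 12 (G/T).

7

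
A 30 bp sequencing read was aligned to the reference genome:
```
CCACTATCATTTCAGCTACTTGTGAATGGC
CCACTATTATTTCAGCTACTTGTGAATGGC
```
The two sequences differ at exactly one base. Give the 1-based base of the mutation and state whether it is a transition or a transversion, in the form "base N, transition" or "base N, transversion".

The sequences differ only at base 8: C→T (pyrimidine→pyrimidine), a transition.

base 8, transition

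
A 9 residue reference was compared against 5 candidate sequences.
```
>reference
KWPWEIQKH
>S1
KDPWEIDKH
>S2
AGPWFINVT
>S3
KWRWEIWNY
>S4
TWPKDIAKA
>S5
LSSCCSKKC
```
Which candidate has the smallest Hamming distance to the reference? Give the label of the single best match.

Hamming distances to reference — S1: 2; S2: 6; S3: 4; S4: 5; S5: 8.
Smallest is S1 with 2 mismatches.

S1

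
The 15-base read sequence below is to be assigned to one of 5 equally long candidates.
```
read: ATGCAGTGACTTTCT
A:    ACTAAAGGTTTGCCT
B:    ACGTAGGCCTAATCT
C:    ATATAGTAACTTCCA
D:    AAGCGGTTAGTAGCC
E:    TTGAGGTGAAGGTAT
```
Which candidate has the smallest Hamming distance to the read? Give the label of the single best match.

A differs at 9 positions; B differs at 8 positions; C differs at 5 positions; D differs at 7 positions; E differs at 7 positions. The closest is C.

C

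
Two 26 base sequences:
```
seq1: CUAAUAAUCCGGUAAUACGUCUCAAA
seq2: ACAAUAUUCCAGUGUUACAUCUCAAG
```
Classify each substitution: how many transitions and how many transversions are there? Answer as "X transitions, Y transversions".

Transitions (purine↔purine or pyrimidine↔pyrimidine): 2 U→C, 11 G→A, 14 A→G, 19 G→A, 26 A→G.
Transversions (purine↔pyrimidine): 1 C→A, 7 A→U, 15 A→U.

5 transitions, 3 transversions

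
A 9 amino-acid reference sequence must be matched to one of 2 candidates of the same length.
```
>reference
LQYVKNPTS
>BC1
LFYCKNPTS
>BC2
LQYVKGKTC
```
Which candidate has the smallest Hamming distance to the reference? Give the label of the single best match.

BC1

Hamming distances to reference — BC1: 2; BC2: 3.
Smallest is BC1 with 2 mismatches.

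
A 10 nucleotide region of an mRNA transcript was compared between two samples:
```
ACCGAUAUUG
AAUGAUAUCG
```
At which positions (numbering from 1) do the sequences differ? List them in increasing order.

2, 3, 9

Differences at position 2 (C→A), position 3 (C→U), position 9 (U→C).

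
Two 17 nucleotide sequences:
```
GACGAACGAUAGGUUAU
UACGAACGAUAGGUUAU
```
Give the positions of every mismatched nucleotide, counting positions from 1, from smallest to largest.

Differences at position 1 (G→U).

1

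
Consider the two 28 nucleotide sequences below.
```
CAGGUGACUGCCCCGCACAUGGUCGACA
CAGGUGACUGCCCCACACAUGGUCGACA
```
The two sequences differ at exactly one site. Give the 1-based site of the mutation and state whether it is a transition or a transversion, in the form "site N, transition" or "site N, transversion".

site 15, transition

Site 15 changes G→A. G is a purine and A is a purine, so this is a transition.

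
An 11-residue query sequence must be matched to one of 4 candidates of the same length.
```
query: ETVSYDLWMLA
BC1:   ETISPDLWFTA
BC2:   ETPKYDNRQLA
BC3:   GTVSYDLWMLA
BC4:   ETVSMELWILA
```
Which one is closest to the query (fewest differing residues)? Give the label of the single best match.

BC3

BC1 differs at 4 residues; BC2 differs at 5 residues; BC3 differs at 1 residue; BC4 differs at 3 residues. The closest is BC3.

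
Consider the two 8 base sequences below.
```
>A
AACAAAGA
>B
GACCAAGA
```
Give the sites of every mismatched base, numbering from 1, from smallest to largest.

1, 4

Differences at site 1 (A→G), site 4 (A→C).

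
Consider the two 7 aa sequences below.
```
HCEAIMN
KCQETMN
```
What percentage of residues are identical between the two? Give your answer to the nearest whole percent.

43%

4 positions differ (1, 3, 4, 5), so 3 of 7 match: 3/7 = 42.86%.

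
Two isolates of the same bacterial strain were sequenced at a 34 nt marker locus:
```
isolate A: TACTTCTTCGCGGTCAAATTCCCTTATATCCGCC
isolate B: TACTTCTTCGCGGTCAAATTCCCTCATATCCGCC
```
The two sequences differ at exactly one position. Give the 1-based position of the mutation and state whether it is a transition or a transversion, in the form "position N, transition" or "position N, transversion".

position 25, transition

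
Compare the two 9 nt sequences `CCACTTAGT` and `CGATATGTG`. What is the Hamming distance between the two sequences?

6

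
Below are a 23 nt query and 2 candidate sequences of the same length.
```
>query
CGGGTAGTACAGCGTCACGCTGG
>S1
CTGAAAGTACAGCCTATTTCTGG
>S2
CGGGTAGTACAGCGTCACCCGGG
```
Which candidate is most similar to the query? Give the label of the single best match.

S2

S1 differs at 8 sites; S2 differs at 2 sites. The closest is S2.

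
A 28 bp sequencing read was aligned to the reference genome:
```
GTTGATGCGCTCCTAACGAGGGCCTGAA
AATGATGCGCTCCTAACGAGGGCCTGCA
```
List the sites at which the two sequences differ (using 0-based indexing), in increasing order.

Differences at site 0 (G→A), site 1 (T→A), site 26 (A→C).

0, 1, 26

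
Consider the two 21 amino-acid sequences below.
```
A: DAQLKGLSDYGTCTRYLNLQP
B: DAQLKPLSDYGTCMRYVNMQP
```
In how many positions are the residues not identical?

4

Mismatches (1-based): position 6: G→P; position 14: T→M; position 17: L→V; position 19: L→M.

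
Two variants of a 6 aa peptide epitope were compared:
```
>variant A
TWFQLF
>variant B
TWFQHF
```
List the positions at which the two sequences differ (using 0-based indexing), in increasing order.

4

Differences at position 4 (L→H).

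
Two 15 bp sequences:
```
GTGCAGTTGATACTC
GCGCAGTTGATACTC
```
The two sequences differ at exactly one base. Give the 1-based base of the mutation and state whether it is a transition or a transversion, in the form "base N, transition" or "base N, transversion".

base 2, transition

The sequences differ only at base 2: T→C (pyrimidine→pyrimidine), a transition.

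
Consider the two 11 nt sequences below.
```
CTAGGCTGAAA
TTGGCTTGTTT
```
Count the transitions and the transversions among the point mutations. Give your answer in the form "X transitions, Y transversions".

Transitions (purine↔purine or pyrimidine↔pyrimidine): 1 C→T, 3 A→G, 6 C→T.
Transversions (purine↔pyrimidine): 5 G→C, 9 A→T, 10 A→T, 11 A→T.

3 transitions, 4 transversions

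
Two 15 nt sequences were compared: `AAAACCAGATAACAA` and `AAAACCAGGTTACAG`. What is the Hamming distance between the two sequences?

3

Mismatches (1-based): position 9: A→G; position 11: A→T; position 15: A→G.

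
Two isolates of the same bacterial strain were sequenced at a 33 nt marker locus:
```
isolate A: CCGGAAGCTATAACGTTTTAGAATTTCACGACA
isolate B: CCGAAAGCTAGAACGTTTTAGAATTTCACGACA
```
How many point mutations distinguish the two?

2

The sequences differ at sites 4, 11 (1-based) — 2 in total.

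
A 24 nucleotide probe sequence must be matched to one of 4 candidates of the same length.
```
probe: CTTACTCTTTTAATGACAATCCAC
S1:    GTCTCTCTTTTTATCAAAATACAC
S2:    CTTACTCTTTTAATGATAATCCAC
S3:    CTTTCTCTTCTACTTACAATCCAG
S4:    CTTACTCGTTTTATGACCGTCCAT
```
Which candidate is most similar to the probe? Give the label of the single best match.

S2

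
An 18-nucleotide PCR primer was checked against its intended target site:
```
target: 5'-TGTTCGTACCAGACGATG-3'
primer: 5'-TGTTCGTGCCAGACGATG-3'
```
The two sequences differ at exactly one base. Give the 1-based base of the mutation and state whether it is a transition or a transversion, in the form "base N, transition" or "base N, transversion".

Base 8 changes A→G. A is a purine and G is a purine, so this is a transition.

base 8, transition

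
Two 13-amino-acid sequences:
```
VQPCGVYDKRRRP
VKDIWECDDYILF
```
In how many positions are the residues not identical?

11

Comparing position by position, 11 positions differ: 2 (Q/K), 3 (P/D), 4 (C/I), 5 (G/W), 6 (V/E), 7 (Y/C), 9 (K/D), 10 (R/Y), 11 (R/I), 12 (R/L), 13 (P/F).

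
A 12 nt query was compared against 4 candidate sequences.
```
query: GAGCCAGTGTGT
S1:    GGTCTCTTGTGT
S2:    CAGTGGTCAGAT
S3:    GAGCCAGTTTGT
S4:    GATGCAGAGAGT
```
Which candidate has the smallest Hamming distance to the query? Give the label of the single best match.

S1 differs at 5 positions; S2 differs at 9 positions; S3 differs at 1 position; S4 differs at 4 positions. The closest is S3.

S3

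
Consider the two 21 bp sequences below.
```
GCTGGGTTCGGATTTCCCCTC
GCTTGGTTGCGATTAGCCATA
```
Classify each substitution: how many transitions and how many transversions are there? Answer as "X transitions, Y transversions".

0 transitions, 7 transversions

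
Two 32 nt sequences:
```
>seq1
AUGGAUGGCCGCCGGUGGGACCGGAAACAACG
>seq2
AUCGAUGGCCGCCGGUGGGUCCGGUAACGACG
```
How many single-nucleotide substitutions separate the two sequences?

Comparing position by position, 4 bases differ: 3 (G/C), 20 (A/U), 25 (A/U), 29 (A/G).

4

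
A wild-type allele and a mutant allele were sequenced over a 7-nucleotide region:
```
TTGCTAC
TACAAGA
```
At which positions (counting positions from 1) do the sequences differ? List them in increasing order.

2, 3, 4, 5, 6, 7

Scanning 1-based: 2: T/A; 3: G/C; 4: C/A; 5: T/A; 6: A/G; 7: C/A.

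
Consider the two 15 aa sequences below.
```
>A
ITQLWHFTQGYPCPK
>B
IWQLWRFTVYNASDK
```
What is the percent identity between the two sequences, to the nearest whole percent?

47%

Mismatches at positions 2, 6, 9, 10, 11, 12, 13, 14 (1-based): 8 of 15.
Identical positions: 7/15 = 46.67% → 47%.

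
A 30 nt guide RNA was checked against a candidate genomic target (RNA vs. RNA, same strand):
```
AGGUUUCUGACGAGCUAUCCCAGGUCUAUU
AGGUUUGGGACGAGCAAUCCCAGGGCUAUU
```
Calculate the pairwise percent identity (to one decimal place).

4 positions differ (7, 8, 16, 25), so 26 of 30 match: 26/30 = 86.67%.

86.7%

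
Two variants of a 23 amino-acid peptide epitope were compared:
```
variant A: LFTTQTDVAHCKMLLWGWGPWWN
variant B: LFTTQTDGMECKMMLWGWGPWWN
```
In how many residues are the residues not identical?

4

Comparing position by position, 4 residues differ: 8 (V/G), 9 (A/M), 10 (H/E), 14 (L/M).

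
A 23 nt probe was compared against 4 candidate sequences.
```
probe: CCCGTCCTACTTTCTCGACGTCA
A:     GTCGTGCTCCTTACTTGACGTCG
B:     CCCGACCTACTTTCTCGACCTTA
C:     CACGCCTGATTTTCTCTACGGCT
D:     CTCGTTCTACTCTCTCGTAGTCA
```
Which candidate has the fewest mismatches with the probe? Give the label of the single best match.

Hamming distances to probe — A: 7; B: 3; C: 8; D: 5.
Smallest is B with 3 mismatches.

B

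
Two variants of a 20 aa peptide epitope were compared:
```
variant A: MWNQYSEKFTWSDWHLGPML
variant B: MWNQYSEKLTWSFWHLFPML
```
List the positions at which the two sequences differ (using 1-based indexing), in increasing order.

Scanning 1-based: 9: F/L; 13: D/F; 17: G/F.

9, 13, 17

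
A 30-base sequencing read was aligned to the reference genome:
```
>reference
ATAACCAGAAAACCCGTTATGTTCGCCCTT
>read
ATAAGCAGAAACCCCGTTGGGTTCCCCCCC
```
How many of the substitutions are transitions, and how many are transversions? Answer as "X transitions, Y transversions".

3 transitions, 4 transversions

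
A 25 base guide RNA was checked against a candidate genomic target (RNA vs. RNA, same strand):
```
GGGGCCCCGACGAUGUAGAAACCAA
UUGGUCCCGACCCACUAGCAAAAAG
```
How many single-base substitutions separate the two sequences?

Comparing position by position, 11 sites differ: 1 (G/U), 2 (G/U), 5 (C/U), 12 (G/C), 13 (A/C), 14 (U/A), 15 (G/C), 19 (A/C), 22 (C/A), 23 (C/A), 25 (A/G).

11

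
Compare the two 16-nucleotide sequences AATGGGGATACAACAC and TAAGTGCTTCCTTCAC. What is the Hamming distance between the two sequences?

8

Comparing position by position, 8 bases differ: 1 (A/T), 3 (T/A), 5 (G/T), 7 (G/C), 8 (A/T), 10 (A/C), 12 (A/T), 13 (A/T).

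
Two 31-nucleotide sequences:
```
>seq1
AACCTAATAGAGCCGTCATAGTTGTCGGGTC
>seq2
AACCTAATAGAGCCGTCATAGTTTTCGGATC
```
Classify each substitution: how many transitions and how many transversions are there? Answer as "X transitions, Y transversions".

Transitions (purine↔purine or pyrimidine↔pyrimidine): 29 G→A.
Transversions (purine↔pyrimidine): 24 G→T.

1 transition, 1 transversion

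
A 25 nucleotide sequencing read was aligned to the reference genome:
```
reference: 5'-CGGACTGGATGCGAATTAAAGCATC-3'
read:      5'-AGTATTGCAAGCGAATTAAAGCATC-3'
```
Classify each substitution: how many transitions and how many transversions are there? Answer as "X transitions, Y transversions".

Transitions (purine↔purine or pyrimidine↔pyrimidine): 5 C→T.
Transversions (purine↔pyrimidine): 1 C→A, 3 G→T, 8 G→C, 10 T→A.

1 transition, 4 transversions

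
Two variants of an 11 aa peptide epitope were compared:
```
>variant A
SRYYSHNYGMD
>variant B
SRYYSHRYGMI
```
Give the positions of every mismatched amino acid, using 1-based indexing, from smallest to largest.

7, 11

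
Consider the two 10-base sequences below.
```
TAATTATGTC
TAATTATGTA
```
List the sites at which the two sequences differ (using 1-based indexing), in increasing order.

Scanning 1-based: 10: C/A.

10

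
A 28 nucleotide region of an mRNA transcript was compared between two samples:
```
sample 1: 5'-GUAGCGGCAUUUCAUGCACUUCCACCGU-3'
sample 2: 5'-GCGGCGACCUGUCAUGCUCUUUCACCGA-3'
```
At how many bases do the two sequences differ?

The sequences differ at bases 2, 3, 7, 9, 11, 18, 22, 28 (1-based) — 8 in total.

8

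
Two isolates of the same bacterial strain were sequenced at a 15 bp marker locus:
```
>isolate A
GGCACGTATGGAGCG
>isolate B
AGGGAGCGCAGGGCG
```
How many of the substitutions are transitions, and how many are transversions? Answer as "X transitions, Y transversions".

7 transitions, 2 transversions

Transitions (purine↔purine or pyrimidine↔pyrimidine): 1 G→A, 4 A→G, 7 T→C, 8 A→G, 9 T→C, 10 G→A, 12 A→G.
Transversions (purine↔pyrimidine): 3 C→G, 5 C→A.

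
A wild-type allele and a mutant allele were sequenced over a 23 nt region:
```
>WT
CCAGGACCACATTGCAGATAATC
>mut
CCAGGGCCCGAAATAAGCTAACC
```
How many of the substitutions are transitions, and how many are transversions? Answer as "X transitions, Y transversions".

Mismatches (1-based):
site 6: A→G (purine→purine, transition)
site 9: A→C (purine→pyrimidine, transversion)
site 10: C→G (pyrimidine→purine, transversion)
site 12: T→A (pyrimidine→purine, transversion)
site 13: T→A (pyrimidine→purine, transversion)
site 14: G→T (purine→pyrimidine, transversion)
site 15: C→A (pyrimidine→purine, transversion)
site 18: A→C (purine→pyrimidine, transversion)
site 22: T→C (pyrimidine→pyrimidine, transition)

2 transitions, 7 transversions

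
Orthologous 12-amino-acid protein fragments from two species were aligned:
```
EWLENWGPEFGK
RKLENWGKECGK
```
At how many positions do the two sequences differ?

Mismatches (1-based): position 1: E→R; position 2: W→K; position 8: P→K; position 10: F→C.

4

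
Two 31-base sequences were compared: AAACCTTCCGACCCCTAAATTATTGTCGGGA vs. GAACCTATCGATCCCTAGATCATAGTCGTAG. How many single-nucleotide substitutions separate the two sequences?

10

Comparing position by position, 10 positions differ: 1 (A/G), 7 (T/A), 8 (C/T), 12 (C/T), 18 (A/G), 21 (T/C), 24 (T/A), 29 (G/T), 30 (G/A), 31 (A/G).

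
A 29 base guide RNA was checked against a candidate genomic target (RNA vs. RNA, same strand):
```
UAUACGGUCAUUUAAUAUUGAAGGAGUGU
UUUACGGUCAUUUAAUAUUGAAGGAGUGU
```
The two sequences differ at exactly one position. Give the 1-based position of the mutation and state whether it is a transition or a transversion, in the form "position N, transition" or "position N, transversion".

The sequences differ only at position 2: A→U (purine→pyrimidine), a transversion.

position 2, transversion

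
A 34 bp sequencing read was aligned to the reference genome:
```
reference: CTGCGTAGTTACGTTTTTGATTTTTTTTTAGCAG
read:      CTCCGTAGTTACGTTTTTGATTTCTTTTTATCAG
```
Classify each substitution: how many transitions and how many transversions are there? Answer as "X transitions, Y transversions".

1 transition, 2 transversions

Mismatches (1-based):
site 3: G→C (purine→pyrimidine, transversion)
site 24: T→C (pyrimidine→pyrimidine, transition)
site 31: G→T (purine→pyrimidine, transversion)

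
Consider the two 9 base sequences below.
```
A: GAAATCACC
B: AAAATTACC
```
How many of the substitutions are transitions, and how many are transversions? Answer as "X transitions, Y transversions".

2 transitions, 0 transversions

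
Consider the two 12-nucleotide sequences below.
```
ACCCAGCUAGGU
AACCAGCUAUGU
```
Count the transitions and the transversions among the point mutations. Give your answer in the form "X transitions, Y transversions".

0 transitions, 2 transversions

Transitions (purine↔purine or pyrimidine↔pyrimidine): none.
Transversions (purine↔pyrimidine): 2 C→A, 10 G→U.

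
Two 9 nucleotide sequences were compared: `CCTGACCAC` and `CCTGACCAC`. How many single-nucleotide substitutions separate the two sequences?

0

The two sequences are identical at every position.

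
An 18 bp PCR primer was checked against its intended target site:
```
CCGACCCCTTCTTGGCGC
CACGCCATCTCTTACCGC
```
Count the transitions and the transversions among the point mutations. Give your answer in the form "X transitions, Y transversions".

4 transitions, 4 transversions

Transitions (purine↔purine or pyrimidine↔pyrimidine): 4 A→G, 8 C→T, 9 T→C, 14 G→A.
Transversions (purine↔pyrimidine): 2 C→A, 3 G→C, 7 C→A, 15 G→C.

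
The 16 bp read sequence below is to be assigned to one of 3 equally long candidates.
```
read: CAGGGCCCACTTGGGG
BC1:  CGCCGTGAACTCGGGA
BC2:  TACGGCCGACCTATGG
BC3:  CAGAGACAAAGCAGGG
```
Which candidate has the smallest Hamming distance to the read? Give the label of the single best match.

BC2

BC1 differs at 8 sites; BC2 differs at 6 sites; BC3 differs at 7 sites. The closest is BC2.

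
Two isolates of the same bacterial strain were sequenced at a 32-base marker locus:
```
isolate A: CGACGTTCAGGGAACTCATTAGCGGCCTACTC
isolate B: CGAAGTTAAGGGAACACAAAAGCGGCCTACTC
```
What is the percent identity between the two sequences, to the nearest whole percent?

5 positions differ (4, 8, 16, 19, 20), so 27 of 32 match: 27/32 = 84.38%.

84%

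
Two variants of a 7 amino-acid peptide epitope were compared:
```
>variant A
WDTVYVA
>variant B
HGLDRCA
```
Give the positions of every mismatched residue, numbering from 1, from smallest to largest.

Differences at position 1 (W→H), position 2 (D→G), position 3 (T→L), position 4 (V→D), position 5 (Y→R), position 6 (V→C).

1, 2, 3, 4, 5, 6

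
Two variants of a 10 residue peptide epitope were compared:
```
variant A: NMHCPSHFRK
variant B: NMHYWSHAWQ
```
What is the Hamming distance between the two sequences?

Mismatches (1-based): residue 4: C→Y; residue 5: P→W; residue 8: F→A; residue 9: R→W; residue 10: K→Q.

5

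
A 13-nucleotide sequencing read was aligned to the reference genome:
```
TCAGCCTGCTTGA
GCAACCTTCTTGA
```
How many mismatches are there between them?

Mismatches (1-based): base 1: T→G; base 4: G→A; base 8: G→T.

3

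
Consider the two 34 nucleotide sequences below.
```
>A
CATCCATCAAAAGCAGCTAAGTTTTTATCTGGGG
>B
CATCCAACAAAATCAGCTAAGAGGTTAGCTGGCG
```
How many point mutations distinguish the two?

Mismatches (1-based): base 7: T→A; base 13: G→T; base 22: T→A; base 23: T→G; base 24: T→G; base 28: T→G; base 33: G→C.

7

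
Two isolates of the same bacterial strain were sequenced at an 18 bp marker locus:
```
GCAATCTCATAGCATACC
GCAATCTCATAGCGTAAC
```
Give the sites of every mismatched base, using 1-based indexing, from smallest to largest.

Scanning 1-based: 14: A/G; 17: C/A.

14, 17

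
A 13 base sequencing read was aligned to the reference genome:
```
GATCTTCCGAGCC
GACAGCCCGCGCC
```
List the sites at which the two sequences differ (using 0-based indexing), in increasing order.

Differences at site 2 (T→C), site 3 (C→A), site 4 (T→G), site 5 (T→C), site 9 (A→C).

2, 3, 4, 5, 9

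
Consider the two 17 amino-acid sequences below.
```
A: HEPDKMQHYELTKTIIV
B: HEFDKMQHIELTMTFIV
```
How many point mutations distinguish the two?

4

Mismatches (1-based): residue 3: P→F; residue 9: Y→I; residue 13: K→M; residue 15: I→F.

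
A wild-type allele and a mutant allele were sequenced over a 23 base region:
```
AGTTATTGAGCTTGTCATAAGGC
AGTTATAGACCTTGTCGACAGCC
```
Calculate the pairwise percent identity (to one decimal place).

73.9%

6 positions differ (7, 10, 17, 18, 19, 22), so 17 of 23 match: 17/23 = 73.91%.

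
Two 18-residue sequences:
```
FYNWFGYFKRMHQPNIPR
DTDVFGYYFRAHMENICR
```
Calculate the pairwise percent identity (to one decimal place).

44.4%

Mismatches at positions 1, 2, 3, 4, 8, 9, 11, 13, 14, 17 (1-based): 10 of 18.
Identical positions: 8/18 = 44.44% → 44.4%.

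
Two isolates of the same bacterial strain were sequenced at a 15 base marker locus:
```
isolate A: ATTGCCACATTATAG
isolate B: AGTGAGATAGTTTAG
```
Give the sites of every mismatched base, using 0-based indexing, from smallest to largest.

1, 4, 5, 7, 9, 11

Differences at site 1 (T→G), site 4 (C→A), site 5 (C→G), site 7 (C→T), site 9 (T→G), site 11 (A→T).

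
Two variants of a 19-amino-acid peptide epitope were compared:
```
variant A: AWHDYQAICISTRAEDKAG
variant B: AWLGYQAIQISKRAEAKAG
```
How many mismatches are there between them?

5

The sequences differ at positions 3, 4, 9, 12, 16 (1-based) — 5 in total.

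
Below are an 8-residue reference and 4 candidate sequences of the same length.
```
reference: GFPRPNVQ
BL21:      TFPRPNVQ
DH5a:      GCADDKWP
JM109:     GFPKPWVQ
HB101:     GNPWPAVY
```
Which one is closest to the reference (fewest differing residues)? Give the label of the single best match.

BL21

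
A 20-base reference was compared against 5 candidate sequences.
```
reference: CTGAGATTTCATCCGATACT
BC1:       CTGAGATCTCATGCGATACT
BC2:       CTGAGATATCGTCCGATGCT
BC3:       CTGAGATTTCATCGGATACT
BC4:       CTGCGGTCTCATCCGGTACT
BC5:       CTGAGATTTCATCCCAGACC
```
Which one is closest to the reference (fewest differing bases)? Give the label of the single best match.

BC3

Hamming distances to reference — BC1: 2; BC2: 3; BC3: 1; BC4: 4; BC5: 3.
Smallest is BC3 with 1 mismatch.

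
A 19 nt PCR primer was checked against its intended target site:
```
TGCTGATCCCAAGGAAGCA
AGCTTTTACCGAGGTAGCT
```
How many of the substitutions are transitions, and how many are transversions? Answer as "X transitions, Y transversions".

1 transition, 6 transversions

Transitions (purine↔purine or pyrimidine↔pyrimidine): 11 A→G.
Transversions (purine↔pyrimidine): 1 T→A, 5 G→T, 6 A→T, 8 C→A, 15 A→T, 19 A→T.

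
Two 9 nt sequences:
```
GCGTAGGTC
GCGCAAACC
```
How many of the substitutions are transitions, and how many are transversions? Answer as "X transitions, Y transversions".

4 transitions, 0 transversions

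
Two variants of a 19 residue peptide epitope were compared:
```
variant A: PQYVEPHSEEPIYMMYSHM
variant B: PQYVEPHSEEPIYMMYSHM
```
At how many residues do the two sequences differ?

The two sequences are identical at every position.

0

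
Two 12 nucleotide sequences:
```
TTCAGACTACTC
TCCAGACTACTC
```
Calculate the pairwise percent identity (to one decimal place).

Mismatch at position 2 (1-based): 1 of 12.
Identical positions: 11/12 = 91.67% → 91.7%.

91.7%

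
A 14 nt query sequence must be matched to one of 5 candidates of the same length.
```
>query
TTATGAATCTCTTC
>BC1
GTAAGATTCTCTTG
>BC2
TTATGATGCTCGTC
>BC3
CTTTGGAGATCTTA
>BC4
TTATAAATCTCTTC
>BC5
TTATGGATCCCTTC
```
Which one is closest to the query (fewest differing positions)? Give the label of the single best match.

BC4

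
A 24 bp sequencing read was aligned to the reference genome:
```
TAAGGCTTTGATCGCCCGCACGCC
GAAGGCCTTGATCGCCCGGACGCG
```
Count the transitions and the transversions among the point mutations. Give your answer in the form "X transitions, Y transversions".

1 transition, 3 transversions

Transitions (purine↔purine or pyrimidine↔pyrimidine): 7 T→C.
Transversions (purine↔pyrimidine): 1 T→G, 19 C→G, 24 C→G.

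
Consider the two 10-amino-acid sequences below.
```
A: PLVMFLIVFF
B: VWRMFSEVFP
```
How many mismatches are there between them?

6

Mismatches (1-based): residue 1: P→V; residue 2: L→W; residue 3: V→R; residue 6: L→S; residue 7: I→E; residue 10: F→P.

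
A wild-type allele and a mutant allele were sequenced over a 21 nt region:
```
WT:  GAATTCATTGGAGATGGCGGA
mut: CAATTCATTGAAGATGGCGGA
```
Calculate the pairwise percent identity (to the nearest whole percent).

90%

Mismatches at positions 1, 11 (1-based): 2 of 21.
Identical positions: 19/21 = 90.48% → 90%.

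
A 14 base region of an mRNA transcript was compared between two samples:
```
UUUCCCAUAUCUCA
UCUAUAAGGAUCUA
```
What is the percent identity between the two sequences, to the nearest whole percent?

29%

Mismatches at positions 2, 4, 5, 6, 8, 9, 10, 11, 12, 13 (1-based): 10 of 14.
Identical positions: 4/14 = 28.57% → 29%.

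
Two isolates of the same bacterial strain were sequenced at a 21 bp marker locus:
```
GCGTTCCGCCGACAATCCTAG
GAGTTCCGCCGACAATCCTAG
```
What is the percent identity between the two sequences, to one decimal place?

95.2%

Mismatch at position 2 (1-based): 1 of 21.
Identical positions: 20/21 = 95.24% → 95.2%.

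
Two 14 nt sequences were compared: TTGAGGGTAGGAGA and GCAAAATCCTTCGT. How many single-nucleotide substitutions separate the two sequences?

12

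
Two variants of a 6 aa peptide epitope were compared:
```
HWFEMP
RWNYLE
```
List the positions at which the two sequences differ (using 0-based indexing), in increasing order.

0, 2, 3, 4, 5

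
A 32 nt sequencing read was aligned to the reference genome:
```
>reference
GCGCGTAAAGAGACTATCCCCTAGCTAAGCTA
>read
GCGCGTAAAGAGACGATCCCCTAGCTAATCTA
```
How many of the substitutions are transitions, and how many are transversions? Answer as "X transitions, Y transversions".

Mismatches (1-based):
position 15: T→G (pyrimidine→purine, transversion)
position 29: G→T (purine→pyrimidine, transversion)

0 transitions, 2 transversions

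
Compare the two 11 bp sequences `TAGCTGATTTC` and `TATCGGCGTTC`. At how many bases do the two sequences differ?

Comparing position by position, 4 bases differ: 3 (G/T), 5 (T/G), 7 (A/C), 8 (T/G).

4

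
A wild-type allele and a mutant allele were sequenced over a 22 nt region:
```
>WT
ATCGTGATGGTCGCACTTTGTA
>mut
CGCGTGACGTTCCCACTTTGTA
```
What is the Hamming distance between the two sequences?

The sequences differ at sites 1, 2, 8, 10, 13 (1-based) — 5 in total.

5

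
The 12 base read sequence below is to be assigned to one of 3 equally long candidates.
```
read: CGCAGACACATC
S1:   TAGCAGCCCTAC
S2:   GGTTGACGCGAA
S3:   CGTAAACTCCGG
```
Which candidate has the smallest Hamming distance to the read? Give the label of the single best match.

S3

Hamming distances to read — S1: 9; S2: 7; S3: 6.
Smallest is S3 with 6 mismatches.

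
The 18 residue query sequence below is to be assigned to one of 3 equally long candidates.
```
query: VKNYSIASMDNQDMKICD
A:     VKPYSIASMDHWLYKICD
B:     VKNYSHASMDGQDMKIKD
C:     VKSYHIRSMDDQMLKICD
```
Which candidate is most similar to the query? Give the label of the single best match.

A differs at 5 positions; B differs at 3 positions; C differs at 6 positions. The closest is B.

B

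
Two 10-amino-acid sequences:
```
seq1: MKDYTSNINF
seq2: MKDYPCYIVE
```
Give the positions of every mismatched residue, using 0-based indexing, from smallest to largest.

Scanning 0-based: 4: T/P; 5: S/C; 6: N/Y; 8: N/V; 9: F/E.

4, 5, 6, 8, 9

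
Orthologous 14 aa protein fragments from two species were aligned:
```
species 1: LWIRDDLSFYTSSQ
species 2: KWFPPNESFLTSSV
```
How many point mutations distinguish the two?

8

The sequences differ at residues 1, 3, 4, 5, 6, 7, 10, 14 (1-based) — 8 in total.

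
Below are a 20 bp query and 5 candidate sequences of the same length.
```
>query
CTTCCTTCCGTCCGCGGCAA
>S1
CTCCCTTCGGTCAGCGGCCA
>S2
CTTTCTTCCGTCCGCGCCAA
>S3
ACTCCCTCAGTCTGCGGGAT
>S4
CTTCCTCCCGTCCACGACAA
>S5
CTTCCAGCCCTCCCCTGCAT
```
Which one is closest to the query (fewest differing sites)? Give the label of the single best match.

S1 differs at 4 sites; S2 differs at 2 sites; S3 differs at 7 sites; S4 differs at 3 sites; S5 differs at 6 sites. The closest is S2.

S2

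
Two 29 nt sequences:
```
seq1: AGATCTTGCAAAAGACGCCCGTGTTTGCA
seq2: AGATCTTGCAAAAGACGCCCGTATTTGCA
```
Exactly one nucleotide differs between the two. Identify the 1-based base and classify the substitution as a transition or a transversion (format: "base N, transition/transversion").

The sequences differ only at base 23: G→A (purine→purine), a transition.

base 23, transition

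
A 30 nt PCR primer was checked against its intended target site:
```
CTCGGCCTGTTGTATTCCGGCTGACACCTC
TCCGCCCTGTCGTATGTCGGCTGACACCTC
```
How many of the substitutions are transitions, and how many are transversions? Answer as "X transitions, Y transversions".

4 transitions, 2 transversions

Transitions (purine↔purine or pyrimidine↔pyrimidine): 1 C→T, 2 T→C, 11 T→C, 17 C→T.
Transversions (purine↔pyrimidine): 5 G→C, 16 T→G.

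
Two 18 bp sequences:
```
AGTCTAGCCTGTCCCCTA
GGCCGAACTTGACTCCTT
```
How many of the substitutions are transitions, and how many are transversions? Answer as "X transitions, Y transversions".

Transitions (purine↔purine or pyrimidine↔pyrimidine): 1 A→G, 3 T→C, 7 G→A, 9 C→T, 14 C→T.
Transversions (purine↔pyrimidine): 5 T→G, 12 T→A, 18 A→T.

5 transitions, 3 transversions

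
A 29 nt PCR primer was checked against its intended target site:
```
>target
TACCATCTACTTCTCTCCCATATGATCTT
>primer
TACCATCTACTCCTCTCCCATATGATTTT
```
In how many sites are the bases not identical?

2

Mismatches (1-based): site 12: T→C; site 27: C→T.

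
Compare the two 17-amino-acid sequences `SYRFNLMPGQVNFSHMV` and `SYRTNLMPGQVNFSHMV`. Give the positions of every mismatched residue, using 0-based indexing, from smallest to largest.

3

Differences at position 3 (F→T).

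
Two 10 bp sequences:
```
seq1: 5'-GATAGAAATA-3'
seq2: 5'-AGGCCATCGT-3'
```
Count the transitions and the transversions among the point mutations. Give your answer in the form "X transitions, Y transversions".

2 transitions, 7 transversions

Transitions (purine↔purine or pyrimidine↔pyrimidine): 1 G→A, 2 A→G.
Transversions (purine↔pyrimidine): 3 T→G, 4 A→C, 5 G→C, 7 A→T, 8 A→C, 9 T→G, 10 A→T.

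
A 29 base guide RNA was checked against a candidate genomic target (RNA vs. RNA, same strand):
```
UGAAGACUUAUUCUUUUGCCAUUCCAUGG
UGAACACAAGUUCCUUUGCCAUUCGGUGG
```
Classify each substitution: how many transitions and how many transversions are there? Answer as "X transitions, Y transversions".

Mismatches (1-based):
site 5: G→C (purine→pyrimidine, transversion)
site 8: U→A (pyrimidine→purine, transversion)
site 9: U→A (pyrimidine→purine, transversion)
site 10: A→G (purine→purine, transition)
site 14: U→C (pyrimidine→pyrimidine, transition)
site 25: C→G (pyrimidine→purine, transversion)
site 26: A→G (purine→purine, transition)

3 transitions, 4 transversions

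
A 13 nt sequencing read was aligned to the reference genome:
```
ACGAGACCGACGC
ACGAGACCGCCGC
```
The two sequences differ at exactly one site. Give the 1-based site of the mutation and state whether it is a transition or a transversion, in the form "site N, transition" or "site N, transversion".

site 10, transversion

The sequences differ only at site 10: A→C (purine→pyrimidine), a transversion.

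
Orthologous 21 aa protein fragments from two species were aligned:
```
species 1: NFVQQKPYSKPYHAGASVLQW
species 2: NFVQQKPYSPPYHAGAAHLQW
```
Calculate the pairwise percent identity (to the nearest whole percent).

86%

3 positions differ (10, 17, 18), so 18 of 21 match: 18/21 = 85.71%.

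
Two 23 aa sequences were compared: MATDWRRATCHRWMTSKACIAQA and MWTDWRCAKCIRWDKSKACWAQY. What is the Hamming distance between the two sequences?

Comparing position by position, 8 residues differ: 2 (A/W), 7 (R/C), 9 (T/K), 11 (H/I), 14 (M/D), 15 (T/K), 20 (I/W), 23 (A/Y).

8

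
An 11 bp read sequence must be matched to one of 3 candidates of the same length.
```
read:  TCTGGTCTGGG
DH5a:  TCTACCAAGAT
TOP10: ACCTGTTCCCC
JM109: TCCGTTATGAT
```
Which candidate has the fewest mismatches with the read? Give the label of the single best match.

JM109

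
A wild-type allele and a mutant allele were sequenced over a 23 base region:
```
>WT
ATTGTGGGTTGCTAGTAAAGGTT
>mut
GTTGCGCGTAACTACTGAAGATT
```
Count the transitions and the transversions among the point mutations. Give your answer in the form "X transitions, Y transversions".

5 transitions, 3 transversions

Mismatches (1-based):
position 1: A→G (purine→purine, transition)
position 5: T→C (pyrimidine→pyrimidine, transition)
position 7: G→C (purine→pyrimidine, transversion)
position 10: T→A (pyrimidine→purine, transversion)
position 11: G→A (purine→purine, transition)
position 15: G→C (purine→pyrimidine, transversion)
position 17: A→G (purine→purine, transition)
position 21: G→A (purine→purine, transition)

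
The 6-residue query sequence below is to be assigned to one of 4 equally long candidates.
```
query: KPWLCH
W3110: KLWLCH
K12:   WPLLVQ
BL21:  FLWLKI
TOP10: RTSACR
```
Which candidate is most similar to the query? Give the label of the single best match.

W3110

Hamming distances to query — W3110: 1; K12: 4; BL21: 4; TOP10: 5.
Smallest is W3110 with 1 mismatch.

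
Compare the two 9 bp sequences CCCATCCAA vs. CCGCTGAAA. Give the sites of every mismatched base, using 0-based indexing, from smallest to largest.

2, 3, 5, 6

Scanning 0-based: 2: C/G; 3: A/C; 5: C/G; 6: C/A.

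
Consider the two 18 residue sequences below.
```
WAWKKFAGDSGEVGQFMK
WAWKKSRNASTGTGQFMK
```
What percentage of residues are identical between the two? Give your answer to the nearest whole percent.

61%

7 positions differ (6, 7, 8, 9, 11, 12, 13), so 11 of 18 match: 11/18 = 61.11%.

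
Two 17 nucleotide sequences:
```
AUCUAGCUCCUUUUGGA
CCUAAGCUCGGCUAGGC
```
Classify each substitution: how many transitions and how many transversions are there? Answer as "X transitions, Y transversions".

3 transitions, 6 transversions

Mismatches (1-based):
site 1: A→C (purine→pyrimidine, transversion)
site 2: U→C (pyrimidine→pyrimidine, transition)
site 3: C→U (pyrimidine→pyrimidine, transition)
site 4: U→A (pyrimidine→purine, transversion)
site 10: C→G (pyrimidine→purine, transversion)
site 11: U→G (pyrimidine→purine, transversion)
site 12: U→C (pyrimidine→pyrimidine, transition)
site 14: U→A (pyrimidine→purine, transversion)
site 17: A→C (purine→pyrimidine, transversion)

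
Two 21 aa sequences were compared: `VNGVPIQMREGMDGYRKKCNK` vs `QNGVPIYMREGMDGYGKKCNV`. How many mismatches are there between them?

4

Mismatches (1-based): position 1: V→Q; position 7: Q→Y; position 16: R→G; position 21: K→V.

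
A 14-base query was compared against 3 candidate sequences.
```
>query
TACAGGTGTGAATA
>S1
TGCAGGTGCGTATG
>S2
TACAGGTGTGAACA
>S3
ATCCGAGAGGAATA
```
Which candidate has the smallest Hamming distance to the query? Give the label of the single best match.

S2

Hamming distances to query — S1: 4; S2: 1; S3: 7.
Smallest is S2 with 1 mismatch.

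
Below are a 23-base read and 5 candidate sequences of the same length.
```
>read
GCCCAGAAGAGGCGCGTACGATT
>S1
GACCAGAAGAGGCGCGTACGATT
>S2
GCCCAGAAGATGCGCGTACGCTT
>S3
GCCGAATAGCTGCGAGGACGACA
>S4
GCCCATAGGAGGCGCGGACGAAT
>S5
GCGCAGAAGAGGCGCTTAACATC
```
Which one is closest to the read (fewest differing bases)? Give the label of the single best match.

Hamming distances to read — S1: 1; S2: 2; S3: 9; S4: 4; S5: 5.
Smallest is S1 with 1 mismatch.

S1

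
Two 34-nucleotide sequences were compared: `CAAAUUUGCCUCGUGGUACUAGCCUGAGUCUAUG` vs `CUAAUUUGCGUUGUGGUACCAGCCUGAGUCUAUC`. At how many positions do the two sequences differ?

5

The sequences differ at positions 2, 10, 12, 20, 34 (1-based) — 5 in total.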